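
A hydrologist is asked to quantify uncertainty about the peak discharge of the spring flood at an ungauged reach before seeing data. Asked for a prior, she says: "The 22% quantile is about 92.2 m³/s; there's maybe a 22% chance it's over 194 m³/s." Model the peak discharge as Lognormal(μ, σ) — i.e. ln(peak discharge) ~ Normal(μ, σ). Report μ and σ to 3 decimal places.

If T ~ Lognormal(μ,σ) then ln T ~ Normal(μ,σ), so the p-quantile of ln T is μ + z_p·σ.
ln(92.2) = 4.524 and ln(194) = 5.268; z_{0.22} = -0.7722, z_{0.78} = 0.7722.
σ = (5.268 − 4.524)/(0.7722 − (-0.7722)) = 0.482.
μ = 4.524 − (-0.7722)·0.482 = 4.896.

μ ≈ 4.896, σ ≈ 0.482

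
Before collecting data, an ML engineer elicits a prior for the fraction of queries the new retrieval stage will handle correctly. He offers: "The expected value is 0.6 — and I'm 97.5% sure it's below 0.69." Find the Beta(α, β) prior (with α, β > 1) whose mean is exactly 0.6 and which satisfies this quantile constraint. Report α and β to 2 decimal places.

α ≈ 64.83, β ≈ 43.22

With mean 0.6 fixed, write α = 0.6s, β = 0.4s where s = α+β.
Need P(θ < 0.69) = 0.975 under Beta(0.6s, 0.4s). Normal approximation: (q−m)/√(m(1−m)/s) ≈ z_{0.975} = 1.96, so s ≈ 0.6·0.4·(1.96)²/(0.69−0.6)² = 113.8.
At s = 113.8: P(θ<0.69) ≈ 0.978. Adjusting to match 0.975 gives s ≈ 108.05.
So α = 0.6·108.05 ≈ 64.83, β = 0.4·108.05 ≈ 43.22.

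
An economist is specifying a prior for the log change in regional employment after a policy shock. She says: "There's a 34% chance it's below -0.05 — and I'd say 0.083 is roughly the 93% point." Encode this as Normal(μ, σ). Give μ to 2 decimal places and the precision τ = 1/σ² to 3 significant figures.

μ = -0.02, τ = 202

For Normal(μ,σ), the p-quantile is μ + z_p·σ. Here z_{0.34} = -0.4125, z_{0.93} = 1.476.
So -0.05 = μ − 0.4125σ and 0.083 = μ + 1.476σ.
Subtracting: σ = (0.083 − -0.05)/(1.476 − (-0.4125)) = 0.07.
Then μ = -0.05 − (-0.4125)·0.07 = -0.02.
Precision τ = 1/σ² = 1/0.07044² = 202.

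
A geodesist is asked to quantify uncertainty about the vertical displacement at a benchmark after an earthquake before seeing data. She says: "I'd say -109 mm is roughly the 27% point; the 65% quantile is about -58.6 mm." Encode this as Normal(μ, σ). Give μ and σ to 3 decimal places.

μ = -78.056, σ = 50.494

For Normal(μ,σ), the p-quantile is μ + z_p·σ. Here z_{0.27} = -0.6128, z_{0.65} = 0.3853.
So -109 = μ − 0.6128σ and -58.6 = μ + 0.3853σ.
Subtracting: σ = (-58.6 − -109)/(0.3853 − (-0.6128)) = 50.494.
Then μ = -109 − (-0.6128)·50.494 = -78.056.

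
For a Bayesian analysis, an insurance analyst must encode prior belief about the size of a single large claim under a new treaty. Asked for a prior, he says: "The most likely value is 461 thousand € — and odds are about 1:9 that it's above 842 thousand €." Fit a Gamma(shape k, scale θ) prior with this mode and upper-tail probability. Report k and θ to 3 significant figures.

Gamma(k,θ) with k>1 has mode (k−1)θ, so θ = 461/(k−1).
Need P(X < 842) = 0.9 with θ tied to k this way. Start at k = 2, θ = 461: P(X<842) ≈ 0.545.
Too low — raise k to concentrate. Iterating converges to k ≈ 6.25.
Then θ = 461/(6.25−1) ≈ 87.7.

k ≈ 6.25, θ ≈ 87.7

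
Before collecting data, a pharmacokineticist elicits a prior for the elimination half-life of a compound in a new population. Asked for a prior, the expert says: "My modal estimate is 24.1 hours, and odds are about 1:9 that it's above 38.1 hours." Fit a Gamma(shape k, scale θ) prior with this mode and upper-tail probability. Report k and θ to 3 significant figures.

k ≈ 9.94, θ ≈ 2.7

Gamma(k,θ) with k>1 has mode (k−1)θ, so θ = 24.1/(k−1).
Need P(X < 38.1) = 0.9 with θ tied to k this way. Start at k = 2, θ = 24.1: P(X<38.1) ≈ 0.469.
Too low — raise k to concentrate. Iterating converges to k ≈ 9.94.
Then θ = 24.1/(9.94−1) ≈ 2.7.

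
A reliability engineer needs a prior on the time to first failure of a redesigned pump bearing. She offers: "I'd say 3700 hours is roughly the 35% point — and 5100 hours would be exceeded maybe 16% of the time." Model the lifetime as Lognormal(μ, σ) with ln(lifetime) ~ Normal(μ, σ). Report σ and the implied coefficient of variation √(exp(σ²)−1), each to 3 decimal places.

If T ~ Lognormal(μ,σ) then ln T ~ Normal(μ,σ), so the p-quantile of ln T is μ + z_p·σ.
ln(3700) = 8.216 and ln(5100) = 8.537; z_{0.35} = -0.3853, z_{0.84} = 0.9945.
σ = (8.537 − 8.216)/(0.9945 − (-0.3853)) = 0.233.
μ = 8.216 − (-0.3853)·0.233 = 8.306.
CV = √(exp(σ²)−1) = √(exp(0.0541)−1) = 0.236.

σ ≈ 0.233, CV ≈ 0.236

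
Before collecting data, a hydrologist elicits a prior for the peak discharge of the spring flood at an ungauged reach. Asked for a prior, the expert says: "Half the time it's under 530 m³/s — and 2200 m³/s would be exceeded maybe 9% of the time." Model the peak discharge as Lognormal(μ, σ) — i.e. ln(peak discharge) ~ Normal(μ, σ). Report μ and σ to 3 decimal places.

μ ≈ 6.273, σ ≈ 1.062

If T ~ Lognormal(μ,σ) then ln T ~ Normal(μ,σ), so the p-quantile of ln T is μ + z_p·σ.
ln(530) = 6.273 and ln(2200) = 7.696; z_{0.5} = 0, z_{0.91} = 1.341.
σ = (7.696 − 6.273)/(1.341 − (0)) = 1.062.
μ = 6.273 − (0)·1.062 = 6.273.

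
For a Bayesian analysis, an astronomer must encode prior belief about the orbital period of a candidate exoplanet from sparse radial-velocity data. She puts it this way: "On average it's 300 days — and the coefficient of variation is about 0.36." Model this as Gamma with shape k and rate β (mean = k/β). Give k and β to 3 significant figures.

k ≈ 7.72, β ≈ 0.0257

For Gamma(k, rate β): mean = k/β, variance = k/β², so CV = 1/√k.
CV = 0.36, hence k = 1/CV² = 7.72.
Then β = k/mean = 7.72/300 = 0.0257.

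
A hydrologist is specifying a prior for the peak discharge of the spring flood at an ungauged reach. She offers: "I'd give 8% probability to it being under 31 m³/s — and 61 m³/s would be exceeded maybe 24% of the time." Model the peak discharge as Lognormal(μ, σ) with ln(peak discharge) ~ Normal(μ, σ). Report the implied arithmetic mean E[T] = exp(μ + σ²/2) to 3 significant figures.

If T ~ Lognormal(μ,σ) then ln T ~ Normal(μ,σ), so the p-quantile of ln T is μ + z_p·σ.
ln(31) = 3.434 and ln(61) = 4.111; z_{0.08} = -1.405, z_{0.76} = 0.7063.
σ = (4.111 − 3.434)/(0.7063 − (-1.405)) = 0.321.
μ = 3.434 − (-1.405)·0.321 = 3.884.
E[T] = exp(μ + σ²/2) = exp(3.884 + 0.0514) = 51.2 m³/s.

E[T] ≈ 51.2 m³/s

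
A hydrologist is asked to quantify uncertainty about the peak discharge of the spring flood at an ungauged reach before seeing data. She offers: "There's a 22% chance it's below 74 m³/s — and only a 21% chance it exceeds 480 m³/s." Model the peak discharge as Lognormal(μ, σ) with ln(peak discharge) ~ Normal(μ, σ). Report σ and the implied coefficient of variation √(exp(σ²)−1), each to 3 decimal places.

σ ≈ 1.184, CV ≈ 1.751

If T ~ Lognormal(μ,σ) then ln T ~ Normal(μ,σ), so the p-quantile of ln T is μ + z_p·σ.
ln(74) = 4.304 and ln(480) = 6.174; z_{0.22} = -0.7722, z_{0.79} = 0.8064.
σ = (6.174 − 4.304)/(0.8064 − (-0.7722)) = 1.184.
μ = 4.304 − (-0.7722)·1.184 = 5.219.
CV = √(exp(σ²)−1) = √(exp(1.4028)−1) = 1.751.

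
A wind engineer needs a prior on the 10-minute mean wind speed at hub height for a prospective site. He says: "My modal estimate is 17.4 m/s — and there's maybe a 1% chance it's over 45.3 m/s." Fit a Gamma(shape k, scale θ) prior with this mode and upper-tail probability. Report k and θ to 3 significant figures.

Gamma(k,θ) with k>1 has mode (k−1)θ, so θ = 17.4/(k−1).
Need P(X < 45.3) = 0.99 with θ tied to k this way. Start at k = 2, θ = 17.4: P(X<45.3) ≈ 0.733.
Too low — raise k to concentrate. Iterating converges to k ≈ 6.08.
Then θ = 17.4/(6.08−1) ≈ 3.42.

k ≈ 6.08, θ ≈ 3.42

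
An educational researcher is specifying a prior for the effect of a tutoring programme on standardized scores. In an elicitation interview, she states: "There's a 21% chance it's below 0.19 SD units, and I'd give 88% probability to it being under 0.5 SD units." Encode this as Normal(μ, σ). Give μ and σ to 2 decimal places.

μ = 0.32, σ = 0.16

The p-quantile of Normal(μ,σ) is μ + z_p·σ, with z_{0.21} = -0.8064 and z_{0.88} = 1.175.
Eliminate σ: μ = (z₂·x₁ − z₁·x₂)/(z₂ − z₁) = (1.175·0.19 − (-0.8064)·0.5)/1.981 = 0.32.
Then σ = (x₂ − x₁)/(z₂ − z₁) = (0.5 − 0.19)/1.981 = 0.16.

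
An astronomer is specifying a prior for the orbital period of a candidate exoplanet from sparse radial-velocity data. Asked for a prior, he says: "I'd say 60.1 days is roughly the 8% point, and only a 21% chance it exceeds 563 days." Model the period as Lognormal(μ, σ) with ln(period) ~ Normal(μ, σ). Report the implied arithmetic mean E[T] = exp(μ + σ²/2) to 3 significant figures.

If T ~ Lognormal(μ,σ) then ln T ~ Normal(μ,σ), so the p-quantile of ln T is μ + z_p·σ.
ln(60.1) = 4.096 and ln(563) = 6.333; z_{0.08} = -1.405, z_{0.79} = 0.8064.
σ = (6.333 − 4.096)/(0.8064 − (-1.405)) = 1.012.
μ = 4.096 − (-1.405)·1.012 = 5.517.
E[T] = exp(μ + σ²/2) = exp(5.517 + 0.5117) = 415 days.

E[T] ≈ 415 days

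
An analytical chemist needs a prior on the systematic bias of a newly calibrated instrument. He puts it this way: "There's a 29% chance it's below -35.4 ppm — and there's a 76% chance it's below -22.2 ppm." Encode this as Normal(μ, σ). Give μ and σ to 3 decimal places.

μ = -29.601, σ = 10.479

For Normal(μ,σ), the p-quantile is μ + z_p·σ. Here z_{0.29} = -0.5534, z_{0.76} = 0.7063.
So -35.4 = μ − 0.5534σ and -22.2 = μ + 0.7063σ.
Subtracting: σ = (-22.2 − -35.4)/(0.7063 − (-0.5534)) = 10.479.
Then μ = -35.4 − (-0.5534)·10.479 = -29.601.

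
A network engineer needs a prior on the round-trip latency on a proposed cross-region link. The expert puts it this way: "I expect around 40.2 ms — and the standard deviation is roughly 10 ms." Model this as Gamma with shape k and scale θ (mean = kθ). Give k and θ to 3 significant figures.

For Gamma(k, scale θ): mean = kθ, variance = kθ², so CV = 1/√k.
CV = SD/mean = 10/40.2 = 0.2488, hence k = 1/CV² = 16.2.
Then θ = mean/k = 40.2/16.2 = 2.49.

k ≈ 16.2, θ ≈ 2.49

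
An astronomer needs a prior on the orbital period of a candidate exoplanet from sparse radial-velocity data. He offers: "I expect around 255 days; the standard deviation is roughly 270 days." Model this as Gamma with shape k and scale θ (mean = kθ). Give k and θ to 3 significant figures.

For Gamma(k, scale θ): mean = kθ, variance = kθ², so CV = 1/√k.
CV = SD/mean = 270/255 = 1.059, hence k = 1/CV² = 0.892.
Then θ = mean/k = 255/0.892 = 286.

k ≈ 0.892, θ ≈ 286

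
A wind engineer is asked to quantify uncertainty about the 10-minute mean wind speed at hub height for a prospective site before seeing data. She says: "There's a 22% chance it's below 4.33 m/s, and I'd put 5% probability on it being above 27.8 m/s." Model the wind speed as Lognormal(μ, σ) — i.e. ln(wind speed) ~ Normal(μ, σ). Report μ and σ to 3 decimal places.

If T ~ Lognormal(μ,σ) then ln T ~ Normal(μ,σ), so the p-quantile of ln T is μ + z_p·σ.
ln(4.33) = 1.466 and ln(27.8) = 3.325; z_{0.22} = -0.7722, z_{0.95} = 1.645.
σ = (3.325 − 1.466)/(1.645 − (-0.7722)) = 0.769.
μ = 1.466 − (-0.7722)·0.769 = 2.060.

μ ≈ 2.060, σ ≈ 0.769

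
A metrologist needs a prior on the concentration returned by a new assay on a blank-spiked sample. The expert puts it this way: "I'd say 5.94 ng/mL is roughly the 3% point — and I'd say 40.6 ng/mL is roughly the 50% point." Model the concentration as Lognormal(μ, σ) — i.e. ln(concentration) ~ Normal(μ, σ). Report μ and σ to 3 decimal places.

μ ≈ 3.704, σ ≈ 1.022

If T ~ Lognormal(μ,σ) then ln T ~ Normal(μ,σ), so the p-quantile of ln T is μ + z_p·σ.
ln(5.94) = 1.782 and ln(40.6) = 3.704; z_{0.03} = -1.881, z_{0.5} = 0.
σ = (3.704 − 1.782)/(0 − (-1.881)) = 1.022.
μ = 1.782 − (-1.881)·1.022 = 3.704.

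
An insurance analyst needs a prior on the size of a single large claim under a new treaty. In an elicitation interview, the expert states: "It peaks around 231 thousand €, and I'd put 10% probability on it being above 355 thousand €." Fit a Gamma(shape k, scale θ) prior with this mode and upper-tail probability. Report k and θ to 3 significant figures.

Gamma(k,θ) with k>1 has mode (k−1)θ, so θ = 231/(k−1).
Need P(X < 355) = 0.9 with θ tied to k this way. Start at k = 2, θ = 231: P(X<355) ≈ 0.454.
Too low — raise k to concentrate. Iterating converges to k ≈ 11.1.
Then θ = 231/(11.1−1) ≈ 22.8.

k ≈ 11.1, θ ≈ 22.8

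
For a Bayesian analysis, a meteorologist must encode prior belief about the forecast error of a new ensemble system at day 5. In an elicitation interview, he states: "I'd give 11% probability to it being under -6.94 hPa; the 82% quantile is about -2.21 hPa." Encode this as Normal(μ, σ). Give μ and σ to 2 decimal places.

For Normal(μ,σ), the p-quantile is μ + z_p·σ. Here z_{0.11} = -1.227, z_{0.82} = 0.9154.
So -6.94 = μ − 1.227σ and -2.21 = μ + 0.9154σ.
Subtracting: σ = (-2.21 − -6.94)/(0.9154 − (-1.227)) = 2.21.
Then μ = -6.94 − (-1.227)·2.21 = -4.23.

μ = -4.23, σ = 2.21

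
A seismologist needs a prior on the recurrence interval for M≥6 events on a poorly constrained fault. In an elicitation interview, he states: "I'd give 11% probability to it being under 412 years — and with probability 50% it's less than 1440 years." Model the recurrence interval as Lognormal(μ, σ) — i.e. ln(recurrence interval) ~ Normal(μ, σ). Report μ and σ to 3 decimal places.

μ ≈ 7.272, σ ≈ 1.020

If T ~ Lognormal(μ,σ) then ln T ~ Normal(μ,σ), so the p-quantile of ln T is μ + z_p·σ.
ln(412) = 6.021 and ln(1440) = 7.272; z_{0.11} = -1.227, z_{0.5} = 0.
σ = (7.272 − 6.021)/(0 − (-1.227)) = 1.020.
μ = 6.021 − (-1.227)·1.020 = 7.272.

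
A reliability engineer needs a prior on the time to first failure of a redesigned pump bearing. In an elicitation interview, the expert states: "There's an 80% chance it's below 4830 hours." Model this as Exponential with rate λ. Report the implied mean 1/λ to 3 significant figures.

mean ≈ 3000 hours

P(T < 4830.0) = 1 − e^(−λ·4830.0) = 0.8, so λ = −ln(1−0.8)/4830.0 = −ln(0.2)/4830.0 = 0.000333.
Mean = 1/λ = 3000 hours.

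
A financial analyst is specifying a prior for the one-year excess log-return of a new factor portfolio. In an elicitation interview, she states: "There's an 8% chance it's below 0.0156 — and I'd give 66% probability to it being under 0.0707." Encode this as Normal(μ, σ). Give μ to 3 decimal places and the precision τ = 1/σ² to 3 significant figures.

The p-quantile of Normal(μ,σ) is μ + z_p·σ, with z_{0.08} = -1.405 and z_{0.66} = 0.4125.
Eliminate σ: μ = (z₂·x₁ − z₁·x₂)/(z₂ − z₁) = (0.4125·0.0156 − (-1.405)·0.0707)/1.818 = 0.058.
Then σ = (x₂ − x₁)/(z₂ − z₁) = (0.0707 − 0.0156)/1.818 = 0.030.
Precision τ = 1/σ² = 1/0.03032² = 1090.

μ = 0.058, τ = 1090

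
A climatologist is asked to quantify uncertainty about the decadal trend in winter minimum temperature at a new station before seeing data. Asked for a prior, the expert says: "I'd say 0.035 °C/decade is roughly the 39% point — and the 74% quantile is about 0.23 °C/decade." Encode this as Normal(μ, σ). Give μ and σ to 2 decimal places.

The p-quantile of Normal(μ,σ) is μ + z_p·σ, with z_{0.39} = -0.2793 and z_{0.74} = 0.6433.
Eliminate σ: μ = (z₂·x₁ − z₁·x₂)/(z₂ − z₁) = (0.6433·0.035 − (-0.2793)·0.23)/0.9227 = 0.09.
Then σ = (x₂ − x₁)/(z₂ − z₁) = (0.23 − 0.035)/0.9227 = 0.21.

μ = 0.09, σ = 0.21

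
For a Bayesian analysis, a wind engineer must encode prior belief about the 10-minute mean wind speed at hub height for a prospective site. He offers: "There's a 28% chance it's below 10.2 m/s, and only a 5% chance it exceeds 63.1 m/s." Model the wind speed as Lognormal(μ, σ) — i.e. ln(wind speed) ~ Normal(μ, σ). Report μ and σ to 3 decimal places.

If T ~ Lognormal(μ,σ) then ln T ~ Normal(μ,σ), so the p-quantile of ln T is μ + z_p·σ.
ln(10.2) = 2.322 and ln(63.1) = 4.145; z_{0.28} = -0.5828, z_{0.95} = 1.645.
σ = (4.145 − 2.322)/(1.645 − (-0.5828)) = 0.818.
μ = 2.322 − (-0.5828)·0.818 = 2.799.

μ ≈ 2.799, σ ≈ 0.818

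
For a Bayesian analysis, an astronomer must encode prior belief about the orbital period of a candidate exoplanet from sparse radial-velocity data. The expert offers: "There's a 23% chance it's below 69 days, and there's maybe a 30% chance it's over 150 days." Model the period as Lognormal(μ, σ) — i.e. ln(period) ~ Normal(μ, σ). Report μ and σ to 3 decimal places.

μ ≈ 4.688, σ ≈ 0.615

If T ~ Lognormal(μ,σ) then ln T ~ Normal(μ,σ), so the p-quantile of ln T is μ + z_p·σ.
ln(69) = 4.234 and ln(150) = 5.011; z_{0.23} = -0.7388, z_{0.7} = 0.5244.
σ = (5.011 − 4.234)/(0.5244 − (-0.7388)) = 0.615.
μ = 4.234 − (-0.7388)·0.615 = 4.688.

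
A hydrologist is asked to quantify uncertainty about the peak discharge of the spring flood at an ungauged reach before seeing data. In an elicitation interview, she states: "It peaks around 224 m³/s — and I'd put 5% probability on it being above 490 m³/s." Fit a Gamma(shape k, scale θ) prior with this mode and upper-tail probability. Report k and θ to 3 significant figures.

k ≈ 5.49, θ ≈ 49.9

Gamma(k,θ) with k>1 has mode (k−1)θ, so θ = 224/(k−1).
Need P(X < 490) = 0.95 with θ tied to k this way. Start at k = 2, θ = 224: P(X<490) ≈ 0.642.
Too low — raise k to concentrate. Iterating converges to k ≈ 5.49.
Then θ = 224/(5.49−1) ≈ 49.9.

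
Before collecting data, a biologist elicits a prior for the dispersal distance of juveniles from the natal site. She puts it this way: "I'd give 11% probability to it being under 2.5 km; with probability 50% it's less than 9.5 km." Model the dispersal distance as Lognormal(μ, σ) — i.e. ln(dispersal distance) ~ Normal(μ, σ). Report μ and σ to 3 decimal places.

μ ≈ 2.251, σ ≈ 1.088

If T ~ Lognormal(μ,σ) then ln T ~ Normal(μ,σ), so the p-quantile of ln T is μ + z_p·σ.
ln(2.5) = 0.9163 and ln(9.5) = 2.251; z_{0.11} = -1.227, z_{0.5} = 0.
σ = (2.251 − 0.9163)/(0 − (-1.227)) = 1.088.
μ = 0.9163 − (-1.227)·1.088 = 2.251.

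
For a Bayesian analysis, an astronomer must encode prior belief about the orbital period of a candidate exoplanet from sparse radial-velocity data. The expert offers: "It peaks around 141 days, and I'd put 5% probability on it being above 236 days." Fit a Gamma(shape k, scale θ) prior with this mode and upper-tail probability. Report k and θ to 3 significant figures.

Gamma(k,θ) with k>1 has mode (k−1)θ, so θ = 141/(k−1).
Need P(X < 236) = 0.95 with θ tied to k this way. Start at k = 2, θ = 141: P(X<236) ≈ 0.499.
Too low — raise k to concentrate. Iterating converges to k ≈ 11.5.
Then θ = 141/(11.5−1) ≈ 13.4.

k ≈ 11.5, θ ≈ 13.4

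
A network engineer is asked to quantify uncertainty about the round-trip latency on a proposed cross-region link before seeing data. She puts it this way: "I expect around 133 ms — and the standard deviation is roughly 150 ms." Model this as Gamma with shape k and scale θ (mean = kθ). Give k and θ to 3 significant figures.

k ≈ 0.786, θ ≈ 169

For Gamma(k, scale θ): mean = kθ, variance = kθ², so CV = 1/√k.
CV = SD/mean = 150/133 = 1.128, hence k = 1/CV² = 0.786.
Then θ = mean/k = 133/0.786 = 169.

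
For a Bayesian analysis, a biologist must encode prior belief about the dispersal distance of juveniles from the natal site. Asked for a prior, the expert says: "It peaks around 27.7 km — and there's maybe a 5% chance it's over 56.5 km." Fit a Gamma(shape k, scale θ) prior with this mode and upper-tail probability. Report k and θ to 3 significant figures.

Gamma(k,θ) with k>1 has mode (k−1)θ, so θ = 27.7/(k−1).
Need P(X < 56.5) = 0.95 with θ tied to k this way. Start at k = 2, θ = 27.7: P(X<56.5) ≈ 0.605.
Too low — raise k to concentrate. Iterating converges to k ≈ 6.45.
Then θ = 27.7/(6.45−1) ≈ 5.09.

k ≈ 6.45, θ ≈ 5.09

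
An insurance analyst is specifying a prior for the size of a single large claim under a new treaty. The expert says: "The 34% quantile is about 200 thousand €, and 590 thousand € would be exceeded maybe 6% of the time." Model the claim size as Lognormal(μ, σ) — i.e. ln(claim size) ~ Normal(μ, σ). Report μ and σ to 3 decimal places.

μ ≈ 5.525, σ ≈ 0.550

If T ~ Lognormal(μ,σ) then ln T ~ Normal(μ,σ), so the p-quantile of ln T is μ + z_p·σ.
ln(200) = 5.298 and ln(590) = 6.38; z_{0.34} = -0.4125, z_{0.94} = 1.555.
σ = (6.38 − 5.298)/(1.555 − (-0.4125)) = 0.550.
μ = 5.298 − (-0.4125)·0.550 = 5.525.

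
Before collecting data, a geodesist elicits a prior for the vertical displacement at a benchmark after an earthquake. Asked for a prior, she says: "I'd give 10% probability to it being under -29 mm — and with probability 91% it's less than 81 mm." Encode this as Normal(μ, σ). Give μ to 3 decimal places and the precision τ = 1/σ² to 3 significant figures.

The p-quantile of Normal(μ,σ) is μ + z_p·σ, with z_{0.1} = -1.282 and z_{0.91} = 1.341.
Eliminate σ: μ = (z₂·x₁ − z₁·x₂)/(z₂ − z₁) = (1.341·-29 − (-1.282)·81)/2.622 = 24.758.
Then σ = (x₂ − x₁)/(z₂ − z₁) = (81 − -29)/2.622 = 41.948.
Precision τ = 1/σ² = 1/41.95² = 0.000568.

μ = 24.758, τ = 0.000568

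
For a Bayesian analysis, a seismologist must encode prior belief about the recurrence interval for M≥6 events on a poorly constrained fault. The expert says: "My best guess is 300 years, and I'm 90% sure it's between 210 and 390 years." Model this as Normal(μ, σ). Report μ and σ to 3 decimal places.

μ = 300.000, σ = 54.716

A symmetric 90% interval runs μ ± z·σ with z = 1.645.
Half-width = 90, so σ = 90/1.645 = 54.716.
μ is the stated best guess, 300.000.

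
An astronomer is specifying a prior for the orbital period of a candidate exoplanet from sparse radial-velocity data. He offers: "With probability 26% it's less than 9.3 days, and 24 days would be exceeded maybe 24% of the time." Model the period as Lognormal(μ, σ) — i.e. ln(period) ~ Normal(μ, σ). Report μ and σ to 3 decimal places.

If T ~ Lognormal(μ,σ) then ln T ~ Normal(μ,σ), so the p-quantile of ln T is μ + z_p·σ.
ln(9.3) = 2.23 and ln(24) = 3.178; z_{0.26} = -0.6433, z_{0.76} = 0.7063.
σ = (3.178 − 2.23)/(0.7063 − (-0.6433)) = 0.702.
μ = 2.23 − (-0.6433)·0.702 = 2.682.

μ ≈ 2.682, σ ≈ 0.702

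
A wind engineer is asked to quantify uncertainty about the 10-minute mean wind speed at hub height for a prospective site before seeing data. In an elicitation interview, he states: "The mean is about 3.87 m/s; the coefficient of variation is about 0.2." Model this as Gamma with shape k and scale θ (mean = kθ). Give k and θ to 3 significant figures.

k ≈ 25, θ ≈ 0.155

For Gamma(k, scale θ): mean = kθ, variance = kθ², so CV = 1/√k.
CV = 0.2, hence k = 1/CV² = 25.
Then θ = mean/k = 3.87/25 = 0.155.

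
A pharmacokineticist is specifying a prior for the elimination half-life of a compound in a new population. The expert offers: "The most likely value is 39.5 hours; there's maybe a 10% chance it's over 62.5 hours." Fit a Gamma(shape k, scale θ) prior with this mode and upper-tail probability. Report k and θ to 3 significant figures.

k ≈ 9.91, θ ≈ 4.43

Gamma(k,θ) with k>1 has mode (k−1)θ, so θ = 39.5/(k−1).
Need P(X < 62.5) = 0.9 with θ tied to k this way. Start at k = 2, θ = 39.5: P(X<62.5) ≈ 0.469.
Too low — raise k to concentrate. Iterating converges to k ≈ 9.91.
Then θ = 39.5/(9.91−1) ≈ 4.43.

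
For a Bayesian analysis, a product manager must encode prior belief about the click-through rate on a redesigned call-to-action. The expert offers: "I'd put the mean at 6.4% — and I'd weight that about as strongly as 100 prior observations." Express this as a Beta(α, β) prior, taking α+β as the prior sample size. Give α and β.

α = 6.4, β = 93.6

Under the effective-sample-size interpretation, Beta(α, β) has prior mean α/(α+β) and prior sample size α+β.
So α+β = 100 and α/(α+β) = 0.064, giving α = 0.064·100 = 6.4 and β = 100 − 6.4 = 93.6.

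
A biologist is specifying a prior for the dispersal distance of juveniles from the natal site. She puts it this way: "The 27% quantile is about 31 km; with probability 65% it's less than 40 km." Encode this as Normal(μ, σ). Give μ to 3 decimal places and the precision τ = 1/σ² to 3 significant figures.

μ = 36.526, τ = 0.0123

For Normal(μ,σ), the p-quantile is μ + z_p·σ. Here z_{0.27} = -0.6128, z_{0.65} = 0.3853.
So 31 = μ − 0.6128σ and 40 = μ + 0.3853σ.
Subtracting: σ = (40 − 31)/(0.3853 − (-0.6128)) = 9.017.
Then μ = 31 − (-0.6128)·9.017 = 36.526.
Precision τ = 1/σ² = 1/9.017² = 0.0123.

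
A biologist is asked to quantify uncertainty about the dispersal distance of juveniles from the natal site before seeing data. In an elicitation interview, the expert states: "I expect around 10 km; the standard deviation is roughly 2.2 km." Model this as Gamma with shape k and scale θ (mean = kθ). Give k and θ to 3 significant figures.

For Gamma(k, scale θ): mean = kθ, variance = kθ², so CV = 1/√k.
CV = SD/mean = 2.2/10 = 0.22, hence k = 1/CV² = 20.7.
Then θ = mean/k = 10/20.7 = 0.484.

k ≈ 20.7, θ ≈ 0.484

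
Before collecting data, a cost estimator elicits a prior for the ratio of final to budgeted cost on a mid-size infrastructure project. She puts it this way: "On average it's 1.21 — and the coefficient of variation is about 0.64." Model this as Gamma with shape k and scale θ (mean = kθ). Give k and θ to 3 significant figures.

k ≈ 2.44, θ ≈ 0.496

For Gamma(k, scale θ): mean = kθ, variance = kθ², so CV = 1/√k.
CV = 0.64, hence k = 1/CV² = 2.44.
Then θ = mean/k = 1.21/2.44 = 0.496.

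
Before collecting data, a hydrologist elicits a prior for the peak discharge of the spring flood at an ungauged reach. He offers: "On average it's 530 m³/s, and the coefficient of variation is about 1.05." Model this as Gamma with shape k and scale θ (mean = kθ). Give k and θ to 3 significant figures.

k ≈ 0.907, θ ≈ 584

For Gamma(k, scale θ): mean = kθ, variance = kθ², so CV = 1/√k.
CV = 1.05, hence k = 1/CV² = 0.907.
Then θ = mean/k = 530/0.907 = 584.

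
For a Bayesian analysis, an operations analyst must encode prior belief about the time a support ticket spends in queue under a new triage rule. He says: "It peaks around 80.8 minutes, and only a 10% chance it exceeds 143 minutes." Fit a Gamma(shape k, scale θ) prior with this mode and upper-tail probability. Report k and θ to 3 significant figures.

k ≈ 6.83, θ ≈ 13.9

Gamma(k,θ) with k>1 has mode (k−1)θ, so θ = 80.8/(k−1).
Need P(X < 143) = 0.9 with θ tied to k this way. Start at k = 2, θ = 80.8: P(X<143) ≈ 0.528.
Too low — raise k to concentrate. Iterating converges to k ≈ 6.83.
Then θ = 80.8/(6.83−1) ≈ 13.9.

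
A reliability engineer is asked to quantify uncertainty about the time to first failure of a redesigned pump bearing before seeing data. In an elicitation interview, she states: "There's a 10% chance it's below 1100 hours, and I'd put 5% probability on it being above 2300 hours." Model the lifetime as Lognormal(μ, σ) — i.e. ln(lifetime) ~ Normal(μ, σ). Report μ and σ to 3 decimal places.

If T ~ Lognormal(μ,σ) then ln T ~ Normal(μ,σ), so the p-quantile of ln T is μ + z_p·σ.
ln(1100) = 7.003 and ln(2300) = 7.741; z_{0.1} = -1.282, z_{0.95} = 1.645.
σ = (7.741 − 7.003)/(1.645 − (-1.282)) = 0.252.
μ = 7.003 − (-1.282)·0.252 = 7.326.

μ ≈ 7.326, σ ≈ 0.252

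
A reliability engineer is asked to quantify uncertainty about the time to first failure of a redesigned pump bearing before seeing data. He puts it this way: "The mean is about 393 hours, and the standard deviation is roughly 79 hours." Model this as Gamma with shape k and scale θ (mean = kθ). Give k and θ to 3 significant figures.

For Gamma(k, scale θ): mean = kθ, variance = kθ², so CV = 1/√k.
CV = SD/mean = 79/393 = 0.201, hence k = 1/CV² = 24.7.
Then θ = mean/k = 393/24.7 = 15.9.

k ≈ 24.7, θ ≈ 15.9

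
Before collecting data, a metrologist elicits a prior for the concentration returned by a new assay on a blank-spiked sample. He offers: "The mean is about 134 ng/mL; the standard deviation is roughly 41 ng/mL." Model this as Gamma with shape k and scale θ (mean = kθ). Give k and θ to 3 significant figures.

k ≈ 10.7, θ ≈ 12.5

For Gamma(k, scale θ): mean = kθ, variance = kθ², so CV = 1/√k.
CV = SD/mean = 41/134 = 0.306, hence k = 1/CV² = 10.7.
Then θ = mean/k = 134/10.7 = 12.5.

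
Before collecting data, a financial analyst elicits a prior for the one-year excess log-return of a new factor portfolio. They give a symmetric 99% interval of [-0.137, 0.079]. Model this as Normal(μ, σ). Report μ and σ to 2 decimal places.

A symmetric 99% interval runs μ ± z·σ with z = 2.576.
Half-width = 0.108, so σ = 0.108/2.576 = 0.04.
μ is the interval midpoint, -0.03.

μ = -0.03, σ = 0.04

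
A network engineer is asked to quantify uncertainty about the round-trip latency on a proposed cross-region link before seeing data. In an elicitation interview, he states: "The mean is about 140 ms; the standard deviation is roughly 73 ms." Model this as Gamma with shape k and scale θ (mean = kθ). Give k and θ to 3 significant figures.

For Gamma(k, scale θ): mean = kθ, variance = kθ², so CV = 1/√k.
CV = SD/mean = 73/140 = 0.5214, hence k = 1/CV² = 3.68.
Then θ = mean/k = 140/3.68 = 38.1.

k ≈ 3.68, θ ≈ 38.1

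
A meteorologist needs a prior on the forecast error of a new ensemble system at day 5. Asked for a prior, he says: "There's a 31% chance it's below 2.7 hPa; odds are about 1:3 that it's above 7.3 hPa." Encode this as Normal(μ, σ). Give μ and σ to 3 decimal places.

μ = 4.649, σ = 3.930

The p-quantile of Normal(μ,σ) is μ + z_p·σ, with z_{0.31} = -0.4959 and z_{0.75} = 0.6745.
Eliminate σ: μ = (z₂·x₁ − z₁·x₂)/(z₂ − z₁) = (0.6745·2.7 − (-0.4959)·7.3)/1.17 = 4.649.
Then σ = (x₂ − x₁)/(z₂ − z₁) = (7.3 − 2.7)/1.17 = 3.930.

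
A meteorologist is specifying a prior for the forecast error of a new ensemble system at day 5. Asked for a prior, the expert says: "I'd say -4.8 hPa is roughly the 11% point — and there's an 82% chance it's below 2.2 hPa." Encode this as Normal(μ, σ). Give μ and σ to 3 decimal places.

For Normal(μ,σ), the p-quantile is μ + z_p·σ. Here z_{0.11} = -1.227, z_{0.82} = 0.9154.
So -4.8 = μ − 1.227σ and 2.2 = μ + 0.9154σ.
Subtracting: σ = (2.2 − -4.8)/(0.9154 − (-1.227)) = 3.268.
Then μ = -4.8 − (-1.227)·3.268 = -0.792.

μ = -0.792, σ = 3.268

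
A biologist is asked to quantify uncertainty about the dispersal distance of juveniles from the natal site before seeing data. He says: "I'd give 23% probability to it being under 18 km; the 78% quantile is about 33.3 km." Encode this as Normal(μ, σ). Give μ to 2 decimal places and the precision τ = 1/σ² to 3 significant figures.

For Normal(μ,σ), the p-quantile is μ + z_p·σ. Here z_{0.23} = -0.7388, z_{0.78} = 0.7722.
So 18 = μ − 0.7388σ and 33.3 = μ + 0.7722σ.
Subtracting: σ = (33.3 − 18)/(0.7722 − (-0.7388)) = 10.13.
Then μ = 18 − (-0.7388)·10.13 = 25.48.
Precision τ = 1/σ² = 1/10.13² = 0.00975.

μ = 25.48, τ = 0.00975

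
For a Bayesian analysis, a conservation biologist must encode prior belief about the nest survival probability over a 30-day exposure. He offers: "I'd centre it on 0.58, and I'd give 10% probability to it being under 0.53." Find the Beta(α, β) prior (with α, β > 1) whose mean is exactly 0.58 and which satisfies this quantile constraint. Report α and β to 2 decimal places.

α ≈ 93.42, β ≈ 67.65

With mean 0.58 fixed, write α = 0.58s, β = 0.42s where s = α+β.
Need P(θ < 0.53) = 0.1 under Beta(0.58s, 0.42s). Normal approximation: (q−m)/√(m(1−m)/s) ≈ z_{0.1} = -1.28, so s ≈ 0.58·0.42·(-1.28)²/(0.53−0.58)² = 160.0.
At s = 160.0: P(θ<0.53) ≈ 0.101. Adjusting to match 0.1 gives s ≈ 161.06.
So α = 0.58·161.06 ≈ 93.42, β = 0.42·161.06 ≈ 67.65.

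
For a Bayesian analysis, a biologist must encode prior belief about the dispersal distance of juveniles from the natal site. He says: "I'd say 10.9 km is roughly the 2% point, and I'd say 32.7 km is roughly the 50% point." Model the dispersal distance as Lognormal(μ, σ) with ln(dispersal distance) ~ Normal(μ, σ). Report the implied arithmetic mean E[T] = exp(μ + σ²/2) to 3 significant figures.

E[T] ≈ 37.7 km

If T ~ Lognormal(μ,σ) then ln T ~ Normal(μ,σ), so the p-quantile of ln T is μ + z_p·σ.
ln(10.9) = 2.389 and ln(32.7) = 3.487; z_{0.02} = -2.054, z_{0.5} = 0.
σ = (3.487 − 2.389)/(0 − (-2.054)) = 0.535.
μ = 2.389 − (-2.054)·0.535 = 3.487.
E[T] = exp(μ + σ²/2) = exp(3.487 + 0.1431) = 37.7 km.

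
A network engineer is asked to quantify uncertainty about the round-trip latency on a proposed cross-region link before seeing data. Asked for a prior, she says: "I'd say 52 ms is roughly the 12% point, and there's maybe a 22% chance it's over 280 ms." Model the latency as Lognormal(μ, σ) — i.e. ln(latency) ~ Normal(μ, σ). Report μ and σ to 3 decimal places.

If T ~ Lognormal(μ,σ) then ln T ~ Normal(μ,σ), so the p-quantile of ln T is μ + z_p·σ.
ln(52) = 3.951 and ln(280) = 5.635; z_{0.12} = -1.175, z_{0.78} = 0.7722.
σ = (5.635 − 3.951)/(0.7722 − (-1.175)) = 0.865.
μ = 3.951 − (-1.175)·0.865 = 4.967.

μ ≈ 4.967, σ ≈ 0.865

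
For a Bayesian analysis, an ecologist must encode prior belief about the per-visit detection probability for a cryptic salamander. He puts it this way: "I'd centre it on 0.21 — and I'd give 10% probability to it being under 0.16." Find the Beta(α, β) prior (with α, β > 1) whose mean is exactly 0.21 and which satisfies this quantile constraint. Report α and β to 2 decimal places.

With mean 0.21 fixed, write α = 0.21s, β = 0.79s where s = α+β.
Need P(θ < 0.16) = 0.1 under Beta(0.21s, 0.79s). Normal approximation: (q−m)/√(m(1−m)/s) ≈ z_{0.1} = -1.28, so s ≈ 0.21·0.79·(-1.28)²/(0.16−0.21)² = 109.0.
At s = 109.0: P(θ<0.16) ≈ 0.093. Adjusting to match 0.1 gives s ≈ 102.91.
So α = 0.21·102.91 ≈ 21.61, β = 0.79·102.91 ≈ 81.30.

α ≈ 21.61, β ≈ 81.30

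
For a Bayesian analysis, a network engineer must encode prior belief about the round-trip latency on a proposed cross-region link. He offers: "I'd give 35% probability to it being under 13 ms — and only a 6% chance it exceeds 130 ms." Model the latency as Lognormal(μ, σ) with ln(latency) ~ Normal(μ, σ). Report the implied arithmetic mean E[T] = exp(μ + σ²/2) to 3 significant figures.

If T ~ Lognormal(μ,σ) then ln T ~ Normal(μ,σ), so the p-quantile of ln T is μ + z_p·σ.
ln(13) = 2.565 and ln(130) = 4.868; z_{0.35} = -0.3853, z_{0.94} = 1.555.
σ = (4.868 − 2.565)/(1.555 − (-0.3853)) = 1.187.
μ = 2.565 − (-0.3853)·1.187 = 3.022.
E[T] = exp(μ + σ²/2) = exp(3.022 + 0.7043) = 41.5 ms.

E[T] ≈ 41.5 ms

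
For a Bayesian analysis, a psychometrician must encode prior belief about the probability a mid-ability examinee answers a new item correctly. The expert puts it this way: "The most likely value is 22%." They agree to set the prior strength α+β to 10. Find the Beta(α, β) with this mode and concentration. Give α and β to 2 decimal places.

For α,β > 1 the Beta mode is (α−1)/(α+β−2). With α+β = 10, the mode is (α−1)/8.
Set (α−1)/8 = 0.22 → α = 1 + 0.22·8 = 2.76.
β = 10 − α = 7.24.

α = 2.76, β = 7.24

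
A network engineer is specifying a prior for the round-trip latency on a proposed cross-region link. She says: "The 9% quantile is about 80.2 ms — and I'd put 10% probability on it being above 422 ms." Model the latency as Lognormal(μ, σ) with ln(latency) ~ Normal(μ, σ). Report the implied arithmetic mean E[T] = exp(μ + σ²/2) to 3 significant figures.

E[T] ≈ 229 ms

If T ~ Lognormal(μ,σ) then ln T ~ Normal(μ,σ), so the p-quantile of ln T is μ + z_p·σ.
ln(80.2) = 4.385 and ln(422) = 6.045; z_{0.09} = -1.341, z_{0.9} = 1.282.
σ = (6.045 − 4.385)/(1.282 − (-1.341)) = 0.633.
μ = 4.385 − (-1.341)·0.633 = 5.234.
E[T] = exp(μ + σ²/2) = exp(5.234 + 0.2005) = 229 ms.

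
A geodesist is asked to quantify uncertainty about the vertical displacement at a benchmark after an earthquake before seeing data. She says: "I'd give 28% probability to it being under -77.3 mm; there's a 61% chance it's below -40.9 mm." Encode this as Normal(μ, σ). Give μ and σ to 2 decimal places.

μ = -52.69, σ = 42.22

The p-quantile of Normal(μ,σ) is μ + z_p·σ, with z_{0.28} = -0.5828 and z_{0.61} = 0.2793.
Eliminate σ: μ = (z₂·x₁ − z₁·x₂)/(z₂ − z₁) = (0.2793·-77.3 − (-0.5828)·-40.9)/0.8622 = -52.69.
Then σ = (x₂ − x₁)/(z₂ − z₁) = (-40.9 − -77.3)/0.8622 = 42.22.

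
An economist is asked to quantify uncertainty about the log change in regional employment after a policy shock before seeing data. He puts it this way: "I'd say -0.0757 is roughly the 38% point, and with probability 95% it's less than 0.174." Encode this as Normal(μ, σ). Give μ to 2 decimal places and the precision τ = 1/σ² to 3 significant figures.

The p-quantile of Normal(μ,σ) is μ + z_p·σ, with z_{0.38} = -0.3055 and z_{0.95} = 1.645.
Eliminate σ: μ = (z₂·x₁ − z₁·x₂)/(z₂ − z₁) = (1.645·-0.0757 − (-0.3055)·0.174)/1.95 = -0.04.
Then σ = (x₂ − x₁)/(z₂ − z₁) = (0.174 − -0.0757)/1.95 = 0.13.
Precision τ = 1/σ² = 1/0.128² = 61.

μ = -0.04, τ = 61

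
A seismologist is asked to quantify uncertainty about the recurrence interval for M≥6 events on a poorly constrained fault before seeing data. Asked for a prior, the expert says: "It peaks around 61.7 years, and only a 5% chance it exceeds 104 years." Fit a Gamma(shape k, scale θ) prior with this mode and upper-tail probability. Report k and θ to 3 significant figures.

Gamma(k,θ) with k>1 has mode (k−1)θ, so θ = 61.7/(k−1).
Need P(X < 104) = 0.95 with θ tied to k this way. Start at k = 2, θ = 61.7: P(X<104) ≈ 0.502.
Too low — raise k to concentrate. Iterating converges to k ≈ 11.2.
Then θ = 61.7/(11.2−1) ≈ 6.02.

k ≈ 11.2, θ ≈ 6.02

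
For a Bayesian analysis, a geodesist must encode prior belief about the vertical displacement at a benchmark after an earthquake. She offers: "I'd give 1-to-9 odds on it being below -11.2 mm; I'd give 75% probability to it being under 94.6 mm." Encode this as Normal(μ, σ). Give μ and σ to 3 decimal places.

μ = 58.118, σ = 54.089

The p-quantile of Normal(μ,σ) is μ + z_p·σ, with z_{0.1} = -1.282 and z_{0.75} = 0.6745.
Eliminate σ: μ = (z₂·x₁ − z₁·x₂)/(z₂ − z₁) = (0.6745·-11.2 − (-1.282)·94.6)/1.956 = 58.118.
Then σ = (x₂ − x₁)/(z₂ − z₁) = (94.6 − -11.2)/1.956 = 54.089.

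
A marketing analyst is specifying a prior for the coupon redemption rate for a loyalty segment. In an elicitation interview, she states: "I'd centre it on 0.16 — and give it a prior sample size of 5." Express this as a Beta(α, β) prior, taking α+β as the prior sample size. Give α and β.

Under the effective-sample-size interpretation, Beta(α, β) has prior mean α/(α+β) and prior sample size α+β.
So α+β = 5 and α/(α+β) = 0.16, giving α = 0.16·5 = 0.8 and β = 5 − 0.8 = 4.2.

α = 0.8, β = 4.2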